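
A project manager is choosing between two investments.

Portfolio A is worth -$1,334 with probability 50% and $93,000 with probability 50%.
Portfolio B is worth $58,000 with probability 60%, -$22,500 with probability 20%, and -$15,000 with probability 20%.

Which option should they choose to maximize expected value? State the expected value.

Portfolio A = 0.5 × (-1334) + 0.5 × 93000 = -667 + 46500 = 45833
Portfolio B = 0.6 × 58000 + 0.2 × (-22500) + 0.2 × (-15000) = 34800 − 4500 − 3000 = 27300

Portfolio A ($45,833)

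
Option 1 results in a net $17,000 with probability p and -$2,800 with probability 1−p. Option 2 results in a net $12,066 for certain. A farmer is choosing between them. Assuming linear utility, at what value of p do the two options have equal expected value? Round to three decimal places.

p = 0.751

p·17000 + (1−p)·(-2800) = 12066
19800p − 2800 = 12066
p = (12066 + 2800) / 19800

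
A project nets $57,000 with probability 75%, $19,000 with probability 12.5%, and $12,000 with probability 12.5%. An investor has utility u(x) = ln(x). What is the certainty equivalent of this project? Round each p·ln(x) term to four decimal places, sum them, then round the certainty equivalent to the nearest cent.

$40,892.42

E[u] = 0.75·ln(57000) + 0.125·ln(19000) + 0.125·ln(12000) = 8.2131 + 1.2315 + 1.1741 = 10.6187
CE = e^10.6187 ≈ 40892.42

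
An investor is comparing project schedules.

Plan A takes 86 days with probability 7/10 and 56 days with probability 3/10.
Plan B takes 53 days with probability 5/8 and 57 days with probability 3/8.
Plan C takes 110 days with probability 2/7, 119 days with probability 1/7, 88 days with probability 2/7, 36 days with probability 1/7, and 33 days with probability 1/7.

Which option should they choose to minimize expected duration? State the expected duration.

Plan A = 7/10 × 86 + 3/10 × 56 = 60.2 + 16.8 = 77
Plan B = 5/8 × 53 + 3/8 × 57 = 33.125 + 21.375 = 54.5
Plan C = 2/7 × 110 + 1/7 × 119 + 2/7 × 88 + 1/7 × 36 + 1/7 × 33 = 31.4286 + 17 + 25.1429 + 5.1429 + 4.7143 = 83.4286

Plan B (54.5 days)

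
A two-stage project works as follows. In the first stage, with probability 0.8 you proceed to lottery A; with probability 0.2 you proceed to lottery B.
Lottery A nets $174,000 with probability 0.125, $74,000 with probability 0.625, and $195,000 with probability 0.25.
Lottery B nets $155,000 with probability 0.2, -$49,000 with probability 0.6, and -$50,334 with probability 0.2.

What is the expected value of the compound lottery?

$91,706.64

EV(A) = 0.125 × 174000 + 0.625 × 74000 + 0.25 × 195000 = 21750 + 46250 + 48750 = 116750
EV(B) = 0.2 × 155000 + 0.6 × (-49000) + 0.2 × (-50334) = 31000 − 29400 − 10066.8 = -8466.8
Overall = 0.8 × 116750 + 0.2 × (-8466.8) = 93400 − 1693.36 = 91706.64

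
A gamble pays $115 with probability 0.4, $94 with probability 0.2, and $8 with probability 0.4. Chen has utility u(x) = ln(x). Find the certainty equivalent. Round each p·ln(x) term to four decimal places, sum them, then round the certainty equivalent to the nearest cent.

$38.03

E[u] = 0.4·ln(115) + 0.2·ln(94) + 0.4·ln(8) = 1.8980 + 0.9087 + 0.8318 = 3.6385
CE = e^3.6385 ≈ 38.03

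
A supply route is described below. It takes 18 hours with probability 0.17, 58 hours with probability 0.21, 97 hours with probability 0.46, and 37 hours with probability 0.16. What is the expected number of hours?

EV = 0.17 × 18 + 0.21 × 58 + 0.46 × 97 + 0.16 × 37 = 3.06 + 12.18 + 44.62 + 5.92 = 65.78

65.78 hours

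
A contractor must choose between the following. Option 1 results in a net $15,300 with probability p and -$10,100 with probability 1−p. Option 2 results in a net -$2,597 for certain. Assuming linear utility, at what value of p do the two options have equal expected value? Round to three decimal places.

p = 0.295

p·15300 + (1−p)·(-10100) = -2597
25400p − 10100 = -2597
p = (-2597 + 10100) / 25400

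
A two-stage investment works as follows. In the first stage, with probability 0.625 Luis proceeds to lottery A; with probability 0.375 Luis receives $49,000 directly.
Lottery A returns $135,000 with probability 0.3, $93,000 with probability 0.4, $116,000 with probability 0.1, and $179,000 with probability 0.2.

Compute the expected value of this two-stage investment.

$96,562.50

EV(A) = 0.3 × 135000 + 0.4 × 93000 + 0.1 × 116000 + 0.2 × 179000 = 40500 + 37200 + 11600 + 35800 = 125100
Branch B: 49000 (certain)
Overall = 0.625 × 125100 + 0.375 × 49000 = 78187.5 + 18375 = 96562.5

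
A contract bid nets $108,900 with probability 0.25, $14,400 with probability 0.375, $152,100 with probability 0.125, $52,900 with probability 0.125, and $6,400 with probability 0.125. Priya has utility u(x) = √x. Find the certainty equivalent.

$46,225

E[u] = 0.25·√108900 + 0.375·√14400 + 0.125·√152100 + 0.125·√52900 + 0.125·√6400 = 0.25·330 + 0.375·120 + 0.125·390 + 0.125·230 + 0.125·80 = 215
CE = (215)² = 46225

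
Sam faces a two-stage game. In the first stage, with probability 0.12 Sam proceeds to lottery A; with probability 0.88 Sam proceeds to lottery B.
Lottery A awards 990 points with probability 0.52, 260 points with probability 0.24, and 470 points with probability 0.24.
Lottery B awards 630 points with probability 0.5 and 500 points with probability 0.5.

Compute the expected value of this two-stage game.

580 points

EV(A) = 0.52 × 990 + 0.24 × 260 + 0.24 × 470 = 514.8 + 62.4 + 112.8 = 690
EV(B) = 0.5 × 630 + 0.5 × 500 = 315 + 250 = 565
Overall = 0.12 × 690 + 0.88 × 565 = 82.8 + 497.2 = 580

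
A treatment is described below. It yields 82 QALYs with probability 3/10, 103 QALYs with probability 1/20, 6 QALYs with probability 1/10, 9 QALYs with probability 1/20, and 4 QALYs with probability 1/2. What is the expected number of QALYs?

32.8 QALYs

EV = 3/10 × 82 + 1/20 × 103 + 1/10 × 6 + 1/20 × 9 + 1/2 × 4 = 24.6 + 5.15 + 0.6 + 0.45 + 2 = 32.8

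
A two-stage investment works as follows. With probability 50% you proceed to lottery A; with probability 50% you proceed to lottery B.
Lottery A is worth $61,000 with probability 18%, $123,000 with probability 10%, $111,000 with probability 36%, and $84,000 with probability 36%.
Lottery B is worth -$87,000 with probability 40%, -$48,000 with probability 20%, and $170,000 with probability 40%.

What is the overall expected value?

$58,540

EV(A) = 0.18 × 61000 + 0.1 × 123000 + 0.36 × 111000 + 0.36 × 84000 = 10980 + 12300 + 39960 + 30240 = 93480
EV(B) = 0.4 × (-87000) + 0.2 × (-48000) + 0.4 × 170000 = -34800 − 9600 + 68000 = 23600
Overall = 0.5 × 93480 + 0.5 × 23600 = 46740 + 11800 = 58540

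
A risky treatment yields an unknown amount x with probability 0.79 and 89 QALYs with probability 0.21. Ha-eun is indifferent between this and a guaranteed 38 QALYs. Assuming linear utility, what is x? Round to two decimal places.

x = 24.44 QALYs

0.79·x + 0.21·89 = 38
0.79·x = 38 − 18.69 = 19.31
x = 19.31 / 0.79 = 24.4430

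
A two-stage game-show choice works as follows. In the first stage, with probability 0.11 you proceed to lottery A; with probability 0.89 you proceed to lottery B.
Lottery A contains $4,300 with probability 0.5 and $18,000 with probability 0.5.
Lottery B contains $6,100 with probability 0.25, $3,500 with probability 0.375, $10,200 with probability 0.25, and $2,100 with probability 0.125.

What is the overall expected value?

$6,255

EV(A) = 0.5 × 4300 + 0.5 × 18000 = 2150 + 9000 = 11150
EV(B) = 0.25 × 6100 + 0.375 × 3500 + 0.25 × 10200 + 0.125 × 2100 = 1525 + 1312.5 + 2550 + 262.5 = 5650
Overall = 0.11 × 11150 + 0.89 × 5650 = 1226.5 + 5028.5 = 6255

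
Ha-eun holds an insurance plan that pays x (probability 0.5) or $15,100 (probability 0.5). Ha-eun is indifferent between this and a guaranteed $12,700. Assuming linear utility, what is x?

x = $10,300

0.5·x + 0.5·15100 = 12700
0.5·x = 12700 − 7550 = 5150
x = 5150 / 0.5 = 10300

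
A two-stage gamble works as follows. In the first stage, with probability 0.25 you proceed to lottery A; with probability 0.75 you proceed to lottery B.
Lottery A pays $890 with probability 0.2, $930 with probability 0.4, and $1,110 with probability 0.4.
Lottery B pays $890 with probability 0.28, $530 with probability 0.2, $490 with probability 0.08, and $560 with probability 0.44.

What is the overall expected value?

$729.10

EV(A) = 0.2 × 890 + 0.4 × 930 + 0.4 × 1110 = 178 + 372 + 444 = 994
EV(B) = 0.28 × 890 + 0.2 × 530 + 0.08 × 490 + 0.44 × 560 = 249.2 + 106 + 39.2 + 246.4 = 640.8
Overall = 0.25 × 994 + 0.75 × 640.8 = 248.5 + 480.6 = 729.1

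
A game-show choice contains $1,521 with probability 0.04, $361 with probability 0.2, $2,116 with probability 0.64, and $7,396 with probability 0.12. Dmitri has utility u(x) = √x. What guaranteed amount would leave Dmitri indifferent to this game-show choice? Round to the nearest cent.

$2,035.81

E[u] = 0.04·√1521 + 0.2·√361 + 0.64·√2116 + 0.12·√7396 = 0.04·39 + 0.2·19 + 0.64·46 + 0.12·86 = 45.12
CE = (45.12)² = 2035.8144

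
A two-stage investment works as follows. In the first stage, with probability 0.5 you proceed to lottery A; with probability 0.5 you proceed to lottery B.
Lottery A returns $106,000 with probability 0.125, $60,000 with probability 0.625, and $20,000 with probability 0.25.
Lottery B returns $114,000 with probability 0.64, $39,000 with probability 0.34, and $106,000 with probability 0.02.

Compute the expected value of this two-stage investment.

EV(A) = 0.125 × 106000 + 0.625 × 60000 + 0.25 × 20000 = 13250 + 37500 + 5000 = 55750
EV(B) = 0.64 × 114000 + 0.34 × 39000 + 0.02 × 106000 = 72960 + 13260 + 2120 = 88340
Overall = 0.5 × 55750 + 0.5 × 88340 = 27875 + 44170 = 72045

$72,045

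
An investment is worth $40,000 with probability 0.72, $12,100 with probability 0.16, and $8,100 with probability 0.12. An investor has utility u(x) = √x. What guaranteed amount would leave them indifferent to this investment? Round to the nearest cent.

E[u] = 0.72·√40000 + 0.16·√12100 + 0.12·√8100 = 0.72·200 + 0.16·110 + 0.12·90 = 172.4
CE = (172.4)² = 29721.76

$29,721.76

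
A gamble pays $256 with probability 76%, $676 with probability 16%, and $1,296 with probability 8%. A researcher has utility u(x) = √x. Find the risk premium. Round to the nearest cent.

E[u] = 0.76·√256 + 0.16·√676 + 0.08·√1296 = 0.76·16 + 0.16·26 + 0.08·36 = 19.2
CE = (19.2)² = 368.64
Risk premium = EV − CE = 406.4 − 368.64 = 37.76

$37.76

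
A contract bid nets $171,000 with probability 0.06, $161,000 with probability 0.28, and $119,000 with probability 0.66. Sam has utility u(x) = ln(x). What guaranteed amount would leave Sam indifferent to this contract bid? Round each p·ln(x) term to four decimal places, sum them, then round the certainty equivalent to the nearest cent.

E[u] = 0.06·ln(171000) + 0.28·ln(161000) + 0.66·ln(119000) = 0.7230 + 3.3570 + 7.7133 = 11.7933
CE = e^11.7933 ≈ 132362.55

$132,362.55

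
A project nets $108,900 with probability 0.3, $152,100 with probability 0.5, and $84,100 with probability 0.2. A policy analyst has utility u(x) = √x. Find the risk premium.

E[u] = 0.3·√108900 + 0.5·√152100 + 0.2·√84100 = 0.3·330 + 0.5·390 + 0.2·290 = 352
CE = (352)² = 123904
Risk premium = EV − CE = 125540 − 123904 = 1636

$1,636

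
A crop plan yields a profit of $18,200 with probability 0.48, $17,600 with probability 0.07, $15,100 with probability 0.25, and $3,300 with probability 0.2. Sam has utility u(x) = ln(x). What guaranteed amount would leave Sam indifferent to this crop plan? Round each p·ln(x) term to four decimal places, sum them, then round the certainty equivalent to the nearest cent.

E[u] = 0.48·ln(18200) + 0.07·ln(17600) + 0.25·ln(15100) + 0.2·ln(3300) = 4.7084 + 0.6843 + 2.4056 + 1.6203 = 9.4186
CE = e^9.4186 ≈ 12315.33

$12,315.33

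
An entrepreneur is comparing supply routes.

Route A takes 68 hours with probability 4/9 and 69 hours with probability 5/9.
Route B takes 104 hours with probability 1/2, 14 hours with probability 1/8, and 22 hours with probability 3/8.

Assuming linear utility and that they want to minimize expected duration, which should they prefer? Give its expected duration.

Route A = 4/9 × 68 + 5/9 × 69 = 30.2222 + 38.3333 = 68.5556
Route B = 1/2 × 104 + 1/8 × 14 + 3/8 × 22 = 52 + 1.75 + 8.25 = 62

Route B (62 hours)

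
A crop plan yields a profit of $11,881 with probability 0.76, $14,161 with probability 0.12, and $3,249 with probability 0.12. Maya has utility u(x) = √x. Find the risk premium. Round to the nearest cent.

$311.08

E[u] = 0.76·√11881 + 0.12·√14161 + 0.12·√3249 = 0.76·109 + 0.12·119 + 0.12·57 = 103.96
CE = (103.96)² = 10807.6816
Risk premium = EV − CE = 11118.76 − 10807.6816 = 311.0784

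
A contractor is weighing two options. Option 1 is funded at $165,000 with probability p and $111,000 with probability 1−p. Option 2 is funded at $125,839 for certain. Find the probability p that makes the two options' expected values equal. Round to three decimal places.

p = 0.275

p·165000 + (1−p)·111000 = 125839
54000p + 111000 = 125839
p = (125839 − 111000) / 54000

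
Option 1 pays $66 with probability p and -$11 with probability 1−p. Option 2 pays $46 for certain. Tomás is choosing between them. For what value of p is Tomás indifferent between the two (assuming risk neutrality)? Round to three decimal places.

p = 0.740

p·66 + (1−p)·(-11) = 46
77p − 11 = 46
p = (46 + 11) / 77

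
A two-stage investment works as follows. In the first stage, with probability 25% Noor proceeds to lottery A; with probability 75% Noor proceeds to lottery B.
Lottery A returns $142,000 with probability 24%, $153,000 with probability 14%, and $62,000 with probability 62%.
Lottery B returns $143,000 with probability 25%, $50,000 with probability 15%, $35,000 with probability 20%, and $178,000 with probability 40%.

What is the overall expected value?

$114,572.50

EV(A) = 0.24 × 142000 + 0.14 × 153000 + 0.62 × 62000 = 34080 + 21420 + 38440 = 93940
EV(B) = 0.25 × 143000 + 0.15 × 50000 + 0.2 × 35000 + 0.4 × 178000 = 35750 + 7500 + 7000 + 71200 = 121450
Overall = 0.25 × 93940 + 0.75 × 121450 = 23485 + 91087.5 = 114572.5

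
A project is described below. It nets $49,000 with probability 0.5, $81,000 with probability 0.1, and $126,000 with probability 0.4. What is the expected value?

EV = 0.5 × 49000 + 0.1 × 81000 + 0.4 × 126000 = 24500 + 8100 + 50400 = 83000

$83,000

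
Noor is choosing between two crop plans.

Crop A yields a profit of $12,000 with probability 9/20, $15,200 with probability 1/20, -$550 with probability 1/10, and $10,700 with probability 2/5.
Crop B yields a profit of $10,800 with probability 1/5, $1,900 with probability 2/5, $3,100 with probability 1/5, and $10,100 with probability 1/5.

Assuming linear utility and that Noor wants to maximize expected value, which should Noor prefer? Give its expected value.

Crop A ($10,385)

Crop A = 9/20 × 12000 + 1/20 × 15200 + 1/10 × (-550) + 2/5 × 10700 = 5400 + 760 − 55 + 4280 = 10385
Crop B = 1/5 × 10800 + 2/5 × 1900 + 1/5 × 3100 + 1/5 × 10100 = 2160 + 760 + 620 + 2020 = 5560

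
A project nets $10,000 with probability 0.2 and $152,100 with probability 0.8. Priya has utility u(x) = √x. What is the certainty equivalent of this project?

E[u] = 0.2·√10000 + 0.8·√152100 = 0.2·100 + 0.8·390 = 332
CE = (332)² = 110224

$110,224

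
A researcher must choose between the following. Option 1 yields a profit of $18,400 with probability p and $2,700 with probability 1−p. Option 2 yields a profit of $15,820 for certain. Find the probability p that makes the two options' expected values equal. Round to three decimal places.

p·18400 + (1−p)·2700 = 15820
15700p + 2700 = 15820
p = (15820 − 2700) / 15700

p = 0.836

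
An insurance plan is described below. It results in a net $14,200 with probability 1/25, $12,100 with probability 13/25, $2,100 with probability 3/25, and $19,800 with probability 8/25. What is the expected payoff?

EV = 1/25 × 14200 + 13/25 × 12100 + 3/25 × 2100 + 8/25 × 19800 = 568 + 6292 + 252 + 6336 = 13448

$13,448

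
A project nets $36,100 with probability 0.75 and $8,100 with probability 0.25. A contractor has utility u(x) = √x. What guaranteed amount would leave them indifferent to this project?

E[u] = 0.75·√36100 + 0.25·√8100 = 0.75·190 + 0.25·90 = 165
CE = (165)² = 27225

$27,225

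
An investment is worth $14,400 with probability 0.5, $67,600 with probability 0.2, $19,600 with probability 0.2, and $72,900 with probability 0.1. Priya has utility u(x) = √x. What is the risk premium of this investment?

E[u] = 0.5·√14400 + 0.2·√67600 + 0.2·√19600 + 0.1·√72900 = 0.5·120 + 0.2·260 + 0.2·140 + 0.1·270 = 167
CE = (167)² = 27889
Risk premium = EV − CE = 31930 − 27889 = 4041

$4,041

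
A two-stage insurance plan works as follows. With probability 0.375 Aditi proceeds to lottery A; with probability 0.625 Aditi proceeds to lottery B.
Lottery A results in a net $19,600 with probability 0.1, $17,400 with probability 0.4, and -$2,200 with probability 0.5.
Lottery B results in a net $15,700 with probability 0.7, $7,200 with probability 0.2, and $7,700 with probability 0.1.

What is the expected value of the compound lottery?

EV(A) = 0.1 × 19600 + 0.4 × 17400 + 0.5 × (-2200) = 1960 + 6960 − 1100 = 7820
EV(B) = 0.7 × 15700 + 0.2 × 7200 + 0.1 × 7700 = 10990 + 1440 + 770 = 13200
Overall = 0.375 × 7820 + 0.625 × 13200 = 2932.5 + 8250 = 11182.5

$11,182.50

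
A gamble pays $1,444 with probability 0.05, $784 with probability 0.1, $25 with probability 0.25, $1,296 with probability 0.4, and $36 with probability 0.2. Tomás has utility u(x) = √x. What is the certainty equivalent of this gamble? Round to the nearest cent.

E[u] = 0.05·√1444 + 0.1·√784 + 0.25·√25 + 0.4·√1296 + 0.2·√36 = 0.05·38 + 0.1·28 + 0.25·5 + 0.4·36 + 0.2·6 = 21.55
CE = (21.55)² = 464.4025

$464.40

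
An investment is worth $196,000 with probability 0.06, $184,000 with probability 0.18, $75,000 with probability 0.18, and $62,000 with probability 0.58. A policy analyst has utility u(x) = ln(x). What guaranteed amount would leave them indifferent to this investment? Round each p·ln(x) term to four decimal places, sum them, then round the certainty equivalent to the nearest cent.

E[u] = 0.06·ln(196000) + 0.18·ln(184000) + 0.18·ln(75000) + 0.58·ln(62000) = 0.7312 + 2.1821 + 2.0205 + 6.4002 = 11.3340
CE = e^11.3340 ≈ 83616.82

$83,616.82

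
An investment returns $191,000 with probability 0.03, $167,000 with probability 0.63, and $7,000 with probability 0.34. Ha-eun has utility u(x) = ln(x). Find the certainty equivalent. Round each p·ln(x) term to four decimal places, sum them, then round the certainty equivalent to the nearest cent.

$57,022.43

E[u] = 0.03·ln(191000) + 0.63·ln(167000) + 0.34·ln(7000) = 0.3648 + 7.5762 + 3.0102 = 10.9512
CE = e^10.9512 ≈ 57022.43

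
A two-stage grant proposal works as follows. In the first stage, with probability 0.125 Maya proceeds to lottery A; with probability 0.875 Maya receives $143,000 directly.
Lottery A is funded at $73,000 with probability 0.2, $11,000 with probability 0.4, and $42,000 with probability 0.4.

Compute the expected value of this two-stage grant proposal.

EV(A) = 0.2 × 73000 + 0.4 × 11000 + 0.4 × 42000 = 14600 + 4400 + 16800 = 35800
Branch B: 143000 (certain)
Overall = 0.125 × 35800 + 0.875 × 143000 = 4475 + 125125 = 129600

$129,600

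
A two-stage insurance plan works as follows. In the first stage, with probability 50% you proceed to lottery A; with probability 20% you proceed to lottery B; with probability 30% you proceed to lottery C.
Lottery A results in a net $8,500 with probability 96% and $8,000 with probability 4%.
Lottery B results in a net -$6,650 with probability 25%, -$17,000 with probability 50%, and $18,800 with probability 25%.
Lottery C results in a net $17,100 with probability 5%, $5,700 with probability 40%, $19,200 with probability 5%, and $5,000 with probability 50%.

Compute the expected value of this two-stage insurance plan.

EV(A) = 0.96 × 8500 + 0.04 × 8000 = 8160 + 320 = 8480
EV(B) = 0.25 × (-6650) + 0.5 × (-17000) + 0.25 × 18800 = -1662.5 − 8500 + 4700 = -5462.5
EV(C) = 0.05 × 17100 + 0.4 × 5700 + 0.05 × 19200 + 0.5 × 5000 = 855 + 2280 + 960 + 2500 = 6595
Overall = 0.5 × 8480 + 0.2 × (-5462.5) + 0.3 × 6595 = 4240 − 1092.5 + 1978.5 = 5126

$5,126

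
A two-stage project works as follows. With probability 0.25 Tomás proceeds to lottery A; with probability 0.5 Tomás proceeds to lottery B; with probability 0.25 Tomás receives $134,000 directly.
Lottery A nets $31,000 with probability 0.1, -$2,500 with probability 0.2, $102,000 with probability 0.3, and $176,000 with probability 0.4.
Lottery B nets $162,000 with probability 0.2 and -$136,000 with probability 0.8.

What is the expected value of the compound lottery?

$21,200

EV(A) = 0.1 × 31000 + 0.2 × (-2500) + 0.3 × 102000 + 0.4 × 176000 = 3100 − 500 + 30600 + 70400 = 103600
EV(B) = 0.2 × 162000 + 0.8 × (-136000) = 32400 − 108800 = -76400
Branch C: 134000 (certain)
Overall = 0.25 × 103600 + 0.5 × (-76400) + 0.25 × 134000 = 25900 − 38200 + 33500 = 21200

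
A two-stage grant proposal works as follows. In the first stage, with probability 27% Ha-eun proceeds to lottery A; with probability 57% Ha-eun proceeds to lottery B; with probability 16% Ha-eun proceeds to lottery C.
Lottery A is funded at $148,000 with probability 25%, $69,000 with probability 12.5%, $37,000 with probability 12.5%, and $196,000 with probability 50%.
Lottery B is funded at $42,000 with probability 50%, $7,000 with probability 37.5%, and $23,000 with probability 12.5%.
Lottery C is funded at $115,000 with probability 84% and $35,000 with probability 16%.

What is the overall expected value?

$71,484.50

EV(A) = 0.25 × 148000 + 0.125 × 69000 + 0.125 × 37000 + 0.5 × 196000 = 37000 + 8625 + 4625 + 98000 = 148250
EV(B) = 0.5 × 42000 + 0.375 × 7000 + 0.125 × 23000 = 21000 + 2625 + 2875 = 26500
EV(C) = 0.84 × 115000 + 0.16 × 35000 = 96600 + 5600 = 102200
Overall = 0.27 × 148250 + 0.57 × 26500 + 0.16 × 102200 = 40027.5 + 15105 + 16352 = 71484.5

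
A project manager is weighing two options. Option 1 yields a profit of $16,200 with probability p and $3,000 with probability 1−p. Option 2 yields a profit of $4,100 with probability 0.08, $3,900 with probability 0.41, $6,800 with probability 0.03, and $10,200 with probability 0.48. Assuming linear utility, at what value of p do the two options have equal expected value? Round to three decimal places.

p = 0.305

EV(Option 2) = 0.08 × 4100 + 0.41 × 3900 + 0.03 × 6800 + 0.48 × 10200 = 328 + 1599 + 204 + 4896 = 7027
p·16200 + (1−p)·3000 = 7027
13200p + 3000 = 7027
p = (7027 − 3000) / 13200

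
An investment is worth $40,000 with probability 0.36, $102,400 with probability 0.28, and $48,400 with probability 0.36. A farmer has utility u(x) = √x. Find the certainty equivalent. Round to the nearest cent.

$57,984.64

E[u] = 0.36·√40000 + 0.28·√102400 + 0.36·√48400 = 0.36·200 + 0.28·320 + 0.36·220 = 240.8
CE = (240.8)² = 57984.64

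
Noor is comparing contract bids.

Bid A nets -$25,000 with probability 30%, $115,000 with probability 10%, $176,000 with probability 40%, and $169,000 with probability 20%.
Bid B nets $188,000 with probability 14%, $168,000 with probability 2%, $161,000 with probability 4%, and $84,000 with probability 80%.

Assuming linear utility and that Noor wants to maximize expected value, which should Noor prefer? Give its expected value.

Bid A ($108,200)

Bid A = 0.3 × (-25000) + 0.1 × 115000 + 0.4 × 176000 + 0.2 × 169000 = -7500 + 11500 + 70400 + 33800 = 108200
Bid B = 0.14 × 188000 + 0.02 × 168000 + 0.04 × 161000 + 0.8 × 84000 = 26320 + 3360 + 6440 + 67200 = 103320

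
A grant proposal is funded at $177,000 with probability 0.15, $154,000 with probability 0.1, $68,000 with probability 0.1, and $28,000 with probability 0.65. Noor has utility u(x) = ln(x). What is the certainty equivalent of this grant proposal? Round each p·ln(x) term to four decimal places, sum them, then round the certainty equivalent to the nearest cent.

$47,848.74

E[u] = 0.15·ln(177000) + 0.1·ln(154000) + 0.1·ln(68000) + 0.65·ln(28000) = 1.8126 + 1.1945 + 1.1127 + 6.6560 = 10.7758
CE = e^10.7758 ≈ 47848.74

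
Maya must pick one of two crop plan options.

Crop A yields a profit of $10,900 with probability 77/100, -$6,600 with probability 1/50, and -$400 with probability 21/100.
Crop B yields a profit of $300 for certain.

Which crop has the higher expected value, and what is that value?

Crop A = 77/100 × 10900 + 1/50 × (-6600) + 21/100 × (-400) = 8393 − 132 − 84 = 8177
Crop B: 300 (certain)

Crop A ($8,177)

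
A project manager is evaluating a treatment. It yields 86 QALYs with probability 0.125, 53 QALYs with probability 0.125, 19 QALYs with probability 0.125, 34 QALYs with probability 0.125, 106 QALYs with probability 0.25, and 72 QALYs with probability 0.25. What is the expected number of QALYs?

EV = 0.125 × 86 + 0.125 × 53 + 0.125 × 19 + 0.125 × 34 + 0.25 × 106 + 0.25 × 72 = 10.75 + 6.625 + 2.375 + 4.25 + 26.5 + 18 = 68.5

68.5 QALYs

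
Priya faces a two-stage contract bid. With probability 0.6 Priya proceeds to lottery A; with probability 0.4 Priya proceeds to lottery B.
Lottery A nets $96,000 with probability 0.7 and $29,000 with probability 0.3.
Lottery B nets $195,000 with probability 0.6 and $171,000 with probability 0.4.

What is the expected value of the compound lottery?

EV(A) = 0.7 × 96000 + 0.3 × 29000 = 67200 + 8700 = 75900
EV(B) = 0.6 × 195000 + 0.4 × 171000 = 117000 + 68400 = 185400
Overall = 0.6 × 75900 + 0.4 × 185400 = 45540 + 74160 = 119700

$119,700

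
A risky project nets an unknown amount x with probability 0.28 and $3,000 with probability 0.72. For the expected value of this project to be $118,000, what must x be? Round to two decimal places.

x = $413,714.29

0.28·x + 0.72·3000 = 118000
0.28·x = 118000 − 2160 = 115840
x = 115840 / 0.28 = 413714.2857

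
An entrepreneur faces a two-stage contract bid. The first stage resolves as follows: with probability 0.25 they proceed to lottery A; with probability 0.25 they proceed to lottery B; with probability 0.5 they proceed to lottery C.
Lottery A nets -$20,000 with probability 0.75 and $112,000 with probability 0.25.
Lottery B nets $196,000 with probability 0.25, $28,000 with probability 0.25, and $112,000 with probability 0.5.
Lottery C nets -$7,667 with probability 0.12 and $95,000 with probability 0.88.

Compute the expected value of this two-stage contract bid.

EV(A) = 0.75 × (-20000) + 0.25 × 112000 = -15000 + 28000 = 13000
EV(B) = 0.25 × 196000 + 0.25 × 28000 + 0.5 × 112000 = 49000 + 7000 + 56000 = 112000
EV(C) = 0.12 × (-7667) + 0.88 × 95000 = -920.04 + 83600 = 82679.96
Overall = 0.25 × 13000 + 0.25 × 112000 + 0.5 × 82679.96 = 3250 + 28000 + 41339.98 = 72589.98

$72,589.98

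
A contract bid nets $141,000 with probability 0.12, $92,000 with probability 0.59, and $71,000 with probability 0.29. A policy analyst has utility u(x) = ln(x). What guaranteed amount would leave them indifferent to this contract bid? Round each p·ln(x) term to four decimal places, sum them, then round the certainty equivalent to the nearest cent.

$89,823.33

E[u] = 0.12·ln(141000) + 0.59·ln(92000) + 0.29·ln(71000) = 1.4228 + 6.7434 + 3.2394 = 11.4056
CE = e^11.4056 ≈ 89823.33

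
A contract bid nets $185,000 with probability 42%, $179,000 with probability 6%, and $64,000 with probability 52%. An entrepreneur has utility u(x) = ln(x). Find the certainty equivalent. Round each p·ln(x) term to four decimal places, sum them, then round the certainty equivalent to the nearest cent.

E[u] = 0.42·ln(185000) + 0.06·ln(179000) + 0.52·ln(64000) = 5.0938 + 0.7257 + 5.7547 = 11.5742
CE = e^11.5742 ≈ 106319.08

$106,319.08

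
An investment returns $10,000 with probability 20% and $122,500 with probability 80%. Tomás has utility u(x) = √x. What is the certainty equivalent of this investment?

E[u] = 0.2·√10000 + 0.8·√122500 = 0.2·100 + 0.8·350 = 300
CE = (300)² = 90000

$90,000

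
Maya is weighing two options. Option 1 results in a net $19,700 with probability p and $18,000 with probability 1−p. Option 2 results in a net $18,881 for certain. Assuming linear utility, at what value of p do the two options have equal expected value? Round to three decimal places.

p = 0.518

p·19700 + (1−p)·18000 = 18881
1700p + 18000 = 18881
p = (18881 − 18000) / 1700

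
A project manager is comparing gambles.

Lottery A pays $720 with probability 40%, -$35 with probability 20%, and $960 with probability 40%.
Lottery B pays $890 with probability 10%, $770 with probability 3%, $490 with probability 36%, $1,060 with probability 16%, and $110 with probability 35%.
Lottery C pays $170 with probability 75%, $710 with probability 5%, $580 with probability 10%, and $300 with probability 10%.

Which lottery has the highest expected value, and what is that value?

Lottery A = 0.4 × 720 + 0.2 × (-35) + 0.4 × 960 = 288 − 7 + 384 = 665
Lottery B = 0.1 × 890 + 0.03 × 770 + 0.36 × 490 + 0.16 × 1060 + 0.35 × 110 = 89 + 23.1 + 176.4 + 169.6 + 38.5 = 496.6
Lottery C = 0.75 × 170 + 0.05 × 710 + 0.1 × 580 + 0.1 × 300 = 127.5 + 35.5 + 58 + 30 = 251

Lottery A ($665)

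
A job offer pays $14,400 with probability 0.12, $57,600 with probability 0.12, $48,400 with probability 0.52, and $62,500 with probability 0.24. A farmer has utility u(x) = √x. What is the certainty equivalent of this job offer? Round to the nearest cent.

$47,349.76

E[u] = 0.12·√14400 + 0.12·√57600 + 0.52·√48400 + 0.24·√62500 = 0.12·120 + 0.12·240 + 0.52·220 + 0.24·250 = 217.6
CE = (217.6)² = 47349.76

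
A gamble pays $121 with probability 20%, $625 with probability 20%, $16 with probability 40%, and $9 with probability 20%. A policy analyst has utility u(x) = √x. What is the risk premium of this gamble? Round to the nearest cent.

$69.04

E[u] = 0.2·√121 + 0.2·√625 + 0.4·√16 + 0.2·√9 = 0.2·11 + 0.2·25 + 0.4·4 + 0.2·3 = 9.4
CE = (9.4)² = 88.36
Risk premium = EV − CE = 157.4 − 88.36 = 69.04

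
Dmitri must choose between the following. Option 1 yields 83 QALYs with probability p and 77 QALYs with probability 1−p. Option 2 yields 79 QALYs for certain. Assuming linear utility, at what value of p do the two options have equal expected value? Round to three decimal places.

p·83 + (1−p)·77 = 79
6p + 77 = 79
p = (79 − 77) / 6

p = 0.333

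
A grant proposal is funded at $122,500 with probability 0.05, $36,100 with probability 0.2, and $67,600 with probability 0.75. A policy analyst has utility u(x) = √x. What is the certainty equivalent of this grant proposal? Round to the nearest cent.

E[u] = 0.05·√122500 + 0.2·√36100 + 0.75·√67600 = 0.05·350 + 0.2·190 + 0.75·260 = 250.5
CE = (250.5)² = 62750.25

$62,750.25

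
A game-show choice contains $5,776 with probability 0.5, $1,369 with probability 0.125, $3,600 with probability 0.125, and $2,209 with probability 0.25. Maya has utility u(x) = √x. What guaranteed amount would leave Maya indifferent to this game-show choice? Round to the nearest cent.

E[u] = 0.5·√5776 + 0.125·√1369 + 0.125·√3600 + 0.25·√2209 = 0.5·76 + 0.125·37 + 0.125·60 + 0.25·47 = 61.875
CE = (61.875)² = 3828.515625

$3,828.52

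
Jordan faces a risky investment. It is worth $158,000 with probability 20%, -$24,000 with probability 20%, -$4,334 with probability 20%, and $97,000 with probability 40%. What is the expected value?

EV = 0.2 × 158000 + 0.2 × (-24000) + 0.2 × (-4334) + 0.4 × 97000 = 31600 − 4800 − 866.8 + 38800 = 64733.2

$64,733.20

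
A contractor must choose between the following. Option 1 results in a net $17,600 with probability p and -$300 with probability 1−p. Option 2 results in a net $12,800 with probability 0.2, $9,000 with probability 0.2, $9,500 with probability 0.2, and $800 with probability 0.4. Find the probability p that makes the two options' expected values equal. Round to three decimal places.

EV(Option 2) = 0.2 × 12800 + 0.2 × 9000 + 0.2 × 9500 + 0.4 × 800 = 2560 + 1800 + 1900 + 320 = 6580
p·17600 + (1−p)·(-300) = 6580
17900p − 300 = 6580
p = (6580 + 300) / 17900

p = 0.384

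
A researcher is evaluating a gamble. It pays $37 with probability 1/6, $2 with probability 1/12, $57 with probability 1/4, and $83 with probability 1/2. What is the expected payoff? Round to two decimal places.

$62.08

EV = 1/6 × 37 + 1/12 × 2 + 1/4 × 57 + 1/2 × 83 = 6.1667 + 0.1667 + 14.25 + 41.5 = 62.0833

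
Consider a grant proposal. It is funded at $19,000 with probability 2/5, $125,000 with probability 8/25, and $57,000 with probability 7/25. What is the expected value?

EV = 2/5 × 19000 + 8/25 × 125000 + 7/25 × 57000 = 7600 + 40000 + 15960 = 63560

$63,560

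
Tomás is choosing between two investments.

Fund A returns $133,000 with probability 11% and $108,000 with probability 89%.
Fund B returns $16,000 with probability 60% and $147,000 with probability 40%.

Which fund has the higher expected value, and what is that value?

Fund A = 0.11 × 133000 + 0.89 × 108000 = 14630 + 96120 = 110750
Fund B = 0.6 × 16000 + 0.4 × 147000 = 9600 + 58800 = 68400

Fund A ($110,750)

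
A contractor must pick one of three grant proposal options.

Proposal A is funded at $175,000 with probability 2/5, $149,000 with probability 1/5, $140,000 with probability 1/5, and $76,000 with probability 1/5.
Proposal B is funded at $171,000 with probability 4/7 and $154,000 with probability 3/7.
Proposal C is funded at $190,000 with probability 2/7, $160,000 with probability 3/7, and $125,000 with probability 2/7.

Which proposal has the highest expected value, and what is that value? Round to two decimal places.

Proposal A = 2/5 × 175000 + 1/5 × 149000 + 1/5 × 140000 + 1/5 × 76000 = 70000 + 29800 + 28000 + 15200 = 143000
Proposal B = 4/7 × 171000 + 3/7 × 154000 = 97714.2857 + 66000 = 163714.2857
Proposal C = 2/7 × 190000 + 3/7 × 160000 + 2/7 × 125000 = 54285.7143 + 68571.4286 + 35714.2857 = 158571.4286

Proposal B ($163,714.29)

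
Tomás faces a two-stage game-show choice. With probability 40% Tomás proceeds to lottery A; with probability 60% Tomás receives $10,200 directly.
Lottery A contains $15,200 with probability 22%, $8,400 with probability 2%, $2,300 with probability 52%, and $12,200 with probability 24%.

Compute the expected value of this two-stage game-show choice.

$9,174.40

EV(A) = 0.22 × 15200 + 0.02 × 8400 + 0.52 × 2300 + 0.24 × 12200 = 3344 + 168 + 1196 + 2928 = 7636
Branch B: 10200 (certain)
Overall = 0.4 × 7636 + 0.6 × 10200 = 3054.4 + 6120 = 9174.4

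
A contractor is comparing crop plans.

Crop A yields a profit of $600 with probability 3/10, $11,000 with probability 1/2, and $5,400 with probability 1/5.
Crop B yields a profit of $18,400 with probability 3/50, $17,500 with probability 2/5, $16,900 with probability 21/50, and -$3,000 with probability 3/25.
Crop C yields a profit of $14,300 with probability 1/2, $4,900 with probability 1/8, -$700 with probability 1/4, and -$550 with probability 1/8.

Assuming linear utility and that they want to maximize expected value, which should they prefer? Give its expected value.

Crop B ($14,842)

Crop A = 3/10 × 600 + 1/2 × 11000 + 1/5 × 5400 = 180 + 5500 + 1080 = 6760
Crop B = 3/50 × 18400 + 2/5 × 17500 + 21/50 × 16900 + 3/25 × (-3000) = 1104 + 7000 + 7098 − 360 = 14842
Crop C = 1/2 × 14300 + 1/8 × 4900 + 1/4 × (-700) + 1/8 × (-550) = 7150 + 612.5 − 175 − 68.75 = 7518.75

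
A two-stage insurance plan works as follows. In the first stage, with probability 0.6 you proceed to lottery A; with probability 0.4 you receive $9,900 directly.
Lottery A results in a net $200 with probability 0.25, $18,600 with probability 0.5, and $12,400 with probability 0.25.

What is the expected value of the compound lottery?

EV(A) = 0.25 × 200 + 0.5 × 18600 + 0.25 × 12400 = 50 + 9300 + 3100 = 12450
Branch B: 9900 (certain)
Overall = 0.6 × 12450 + 0.4 × 9900 = 7470 + 3960 = 11430

$11,430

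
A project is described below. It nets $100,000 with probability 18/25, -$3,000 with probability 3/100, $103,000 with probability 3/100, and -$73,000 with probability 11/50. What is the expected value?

$58,940

EV = 18/25 × 100000 + 3/100 × (-3000) + 3/100 × 103000 + 11/50 × (-73000) = 72000 − 90 + 3090 − 16060 = 58940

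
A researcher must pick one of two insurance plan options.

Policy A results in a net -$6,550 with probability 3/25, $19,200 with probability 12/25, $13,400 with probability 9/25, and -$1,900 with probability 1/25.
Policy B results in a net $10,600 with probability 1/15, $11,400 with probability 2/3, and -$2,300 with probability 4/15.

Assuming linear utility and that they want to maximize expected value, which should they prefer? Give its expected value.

Policy A ($13,178)

Policy A = 3/25 × (-6550) + 12/25 × 19200 + 9/25 × 13400 + 1/25 × (-1900) = -786 + 9216 + 4824 − 76 = 13178
Policy B = 1/15 × 10600 + 2/3 × 11400 + 4/15 × (-2300) = 706.6667 + 7600 − 613.3333 = 7693.3333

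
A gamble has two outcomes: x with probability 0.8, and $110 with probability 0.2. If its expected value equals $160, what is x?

0.8·x + 0.2·110 = 160
0.8·x = 160 − 22 = 138
x = 138 / 0.8 = 172.5

x = $172.50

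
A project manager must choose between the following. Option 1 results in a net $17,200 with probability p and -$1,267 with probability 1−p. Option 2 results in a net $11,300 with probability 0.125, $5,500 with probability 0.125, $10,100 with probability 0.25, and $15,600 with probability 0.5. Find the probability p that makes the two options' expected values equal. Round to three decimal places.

p = 0.741

EV(Option 2) = 0.125 × 11300 + 0.125 × 5500 + 0.25 × 10100 + 0.5 × 15600 = 1412.5 + 687.5 + 2525 + 7800 = 12425
p·17200 + (1−p)·(-1267) = 12425
18467p − 1267 = 12425
p = (12425 + 1267) / 18467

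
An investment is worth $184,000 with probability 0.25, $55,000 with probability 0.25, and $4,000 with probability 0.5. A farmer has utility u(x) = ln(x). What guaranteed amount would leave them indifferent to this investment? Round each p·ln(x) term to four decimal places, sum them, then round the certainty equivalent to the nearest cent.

$20,060.34

E[u] = 0.25·ln(184000) + 0.25·ln(55000) + 0.5·ln(4000) = 3.0307 + 2.7288 + 4.1470 = 9.9065
CE = e^9.9065 ≈ 20060.34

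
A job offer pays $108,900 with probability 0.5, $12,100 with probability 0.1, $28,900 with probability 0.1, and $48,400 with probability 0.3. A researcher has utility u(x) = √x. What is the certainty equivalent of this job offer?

$67,081

E[u] = 0.5·√108900 + 0.1·√12100 + 0.1·√28900 + 0.3·√48400 = 0.5·330 + 0.1·110 + 0.1·170 + 0.3·220 = 259
CE = (259)² = 67081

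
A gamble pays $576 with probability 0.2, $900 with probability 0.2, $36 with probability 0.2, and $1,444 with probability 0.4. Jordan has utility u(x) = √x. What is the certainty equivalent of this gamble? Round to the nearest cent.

E[u] = 0.2·√576 + 0.2·√900 + 0.2·√36 + 0.4·√1444 = 0.2·24 + 0.2·30 + 0.2·6 + 0.4·38 = 27.2
CE = (27.2)² = 739.84

$739.84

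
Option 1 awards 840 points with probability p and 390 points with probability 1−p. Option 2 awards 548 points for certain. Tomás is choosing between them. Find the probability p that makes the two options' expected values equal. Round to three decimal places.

p = 0.351

p·840 + (1−p)·390 = 548
450p + 390 = 548
p = (548 − 390) / 450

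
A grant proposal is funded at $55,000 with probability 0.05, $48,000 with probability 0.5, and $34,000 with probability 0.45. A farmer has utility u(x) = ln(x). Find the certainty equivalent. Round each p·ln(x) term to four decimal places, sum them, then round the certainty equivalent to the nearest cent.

$41,386.09

E[u] = 0.05·ln(55000) + 0.5·ln(48000) + 0.45·ln(34000) = 0.5458 + 5.3895 + 4.6954 = 10.6307
CE = e^10.6307 ≈ 41386.09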